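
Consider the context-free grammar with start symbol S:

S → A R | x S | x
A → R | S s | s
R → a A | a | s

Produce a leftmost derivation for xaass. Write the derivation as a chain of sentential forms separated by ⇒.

S ⇒ xS ⇒ xAR ⇒ xSsR ⇒ xARsR ⇒ xRRsR ⇒ xaRsR ⇒ xaasR ⇒ xaass

S ⇒ xS   [S → x S]
xS ⇒ xAR   [S → A R]
xAR ⇒ xSsR   [A → S s]
xSsR ⇒ xARsR   [S → A R]
xARsR ⇒ xRRsR   [A → R]
xRRsR ⇒ xaRsR   [R → a]
xaRsR ⇒ xaasR   [R → a]
xaasR ⇒ xaass   [R → s]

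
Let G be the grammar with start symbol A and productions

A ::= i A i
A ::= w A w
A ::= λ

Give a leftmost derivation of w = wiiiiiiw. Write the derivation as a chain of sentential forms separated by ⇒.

A ⇒ wAw ⇒ wiAiw ⇒ wiiAiiw ⇒ wiiiAiiiw ⇒ wiiiiiiw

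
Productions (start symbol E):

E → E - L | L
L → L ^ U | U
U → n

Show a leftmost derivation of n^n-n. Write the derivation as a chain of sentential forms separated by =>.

E => E-L => L-L => L^U-L => U^U-L => n^U-L => n^n-L => n^n-U => n^n-n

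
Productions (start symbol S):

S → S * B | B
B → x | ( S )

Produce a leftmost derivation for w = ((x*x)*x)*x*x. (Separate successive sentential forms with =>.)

S => S*B   [S → S * B]
S*B => S*B*B   [S → S * B]
S*B*B => B*B*B   [S → B]
B*B*B => (S)*B*B   [B → ( S )]
(S)*B*B => (S*B)*B*B   [S → S * B]
(S*B)*B*B => (B*B)*B*B   [S → B]
(B*B)*B*B => ((S)*B)*B*B   [B → ( S )]
((S)*B)*B*B => ((S*B)*B)*B*B   [S → S * B]
((S*B)*B)*B*B => ((B*B)*B)*B*B   [S → B]
((B*B)*B)*B*B => ((x*B)*B)*B*B   [B → x]
((x*B)*B)*B*B => ((x*x)*B)*B*B   [B → x]
((x*x)*B)*B*B => ((x*x)*x)*B*B   [B → x]
((x*x)*x)*B*B => ((x*x)*x)*x*B   [B → x]
((x*x)*x)*x*B => ((x*x)*x)*x*x   [B → x]

S=>S*B=>S*B*B=>B*B*B=>(S)*B*B=>(S*B)*B*B=>(B*B)*B*B=>((S)*B)*B*B=>((S*B)*B)*B*B=>((B*B)*B)*B*B=>((x*B)*B)*B*B=>((x*x)*B)*B*B=>((x*x)*x)*B*B=>((x*x)*x)*x*B=>((x*x)*x)*x*x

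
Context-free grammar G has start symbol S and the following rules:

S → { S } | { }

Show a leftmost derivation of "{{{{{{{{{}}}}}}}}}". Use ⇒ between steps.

S⇒{S}⇒{{S}}⇒{{{S}}}⇒{{{{S}}}}⇒{{{{{S}}}}}⇒{{{{{{S}}}}}}⇒{{{{{{{S}}}}}}}⇒{{{{{{{{S}}}}}}}}⇒{{{{{{{{{}}}}}}}}}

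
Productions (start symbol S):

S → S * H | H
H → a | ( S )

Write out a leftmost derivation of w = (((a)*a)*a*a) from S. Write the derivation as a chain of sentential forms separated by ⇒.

S⇒H⇒(S)⇒(S*H)⇒(S*H*H)⇒(H*H*H)⇒((S)*H*H)⇒((S*H)*H*H)⇒((H*H)*H*H)⇒(((S)*H)*H*H)⇒(((H)*H)*H*H)⇒(((a)*H)*H*H)⇒(((a)*a)*H*H)⇒(((a)*a)*a*H)⇒(((a)*a)*a*a)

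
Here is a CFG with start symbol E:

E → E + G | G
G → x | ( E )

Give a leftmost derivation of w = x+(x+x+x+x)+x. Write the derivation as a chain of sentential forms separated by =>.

E => E+G => E+G+G => G+G+G => x+G+G => x+(E)+G => x+(E+G)+G => x+(E+G+G)+G => x+(E+G+G+G)+G => x+(G+G+G+G)+G => x+(x+G+G+G)+G => x+(x+x+G+G)+G => x+(x+x+x+G)+G => x+(x+x+x+x)+G => x+(x+x+x+x)+x

E => E+G   [E → E + G]
E+G => E+G+G   [E → E + G]
E+G+G => G+G+G   [E → G]
G+G+G => x+G+G   [G → x]
x+G+G => x+(E)+G   [G → ( E )]
x+(E)+G => x+(E+G)+G   [E → E + G]
x+(E+G)+G => x+(E+G+G)+G   [E → E + G]
x+(E+G+G)+G => x+(E+G+G+G)+G   [E → E + G]
x+(E+G+G+G)+G => x+(G+G+G+G)+G   [E → G]
x+(G+G+G+G)+G => x+(x+G+G+G)+G   [G → x]
x+(x+G+G+G)+G => x+(x+x+G+G)+G   [G → x]
x+(x+x+G+G)+G => x+(x+x+x+G)+G   [G → x]
x+(x+x+x+G)+G => x+(x+x+x+x)+G   [G → x]
x+(x+x+x+x)+G => x+(x+x+x+x)+x   [G → x]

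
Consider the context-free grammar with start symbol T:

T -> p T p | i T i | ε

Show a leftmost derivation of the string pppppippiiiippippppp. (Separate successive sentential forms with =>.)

T => pTp   [T -> p T p]
pTp => ppTpp   [T -> p T p]
ppTpp => pppTppp   [T -> p T p]
pppTppp => ppppTpppp   [T -> p T p]
ppppTpppp => pppppTppppp   [T -> p T p]
pppppTppppp => pppppiTippppp   [T -> i T i]
pppppiTippppp => pppppipTpippppp   [T -> p T p]
pppppipTpippppp => pppppippTppippppp   [T -> p T p]
pppppippTppippppp => pppppippiTippippppp   [T -> i T i]
pppppippiTippippppp => pppppippiiTiippippppp   [T -> i T i]
pppppippiiTiippippppp => pppppippiiiippippppp   [T -> ε]

T => pTp => ppTpp => pppTppp => ppppTpppp => pppppTppppp => pppppiTippppp => pppppipTpippppp => pppppippTppippppp => pppppippiTippippppp => pppppippiiTiippippppp => pppppippiiiippippppp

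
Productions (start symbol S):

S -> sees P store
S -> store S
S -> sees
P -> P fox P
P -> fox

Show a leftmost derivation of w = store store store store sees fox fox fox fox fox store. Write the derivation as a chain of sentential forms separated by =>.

S => store S => store store S => store store store S => store store store store S => store store store store sees P store => store store store store sees P fox P store => store store store store sees P fox P fox P store => store store store store sees fox fox P fox P store => store store store store sees fox fox fox fox P store => store store store store sees fox fox fox fox fox store

S => store S   [S -> store S]
store S => store store S   [S -> store S]
store store S => store store store S   [S -> store S]
store store store S => store store store store S   [S -> store S]
store store store store S => store store store store sees P store   [S -> sees P store]
store store store store sees P store => store store store store sees P fox P store   [P -> P fox P]
store store store store sees P fox P store => store store store store sees P fox P fox P store   [P -> P fox P]
store store store store sees P fox P fox P store => store store store store sees fox fox P fox P store   [P -> fox]
store store store store sees fox fox P fox P store => store store store store sees fox fox fox fox P store   [P -> fox]
store store store store sees fox fox fox fox P store => store store store store sees fox fox fox fox fox store   [P -> fox]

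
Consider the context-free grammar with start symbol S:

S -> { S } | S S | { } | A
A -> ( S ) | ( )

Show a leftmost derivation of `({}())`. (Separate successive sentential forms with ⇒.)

S ⇒ A   [S -> A]
A ⇒ (S)   [A -> ( S )]
(S) ⇒ (SS)   [S -> S S]
(SS) ⇒ ({}S)   [S -> { }]
({}S) ⇒ ({}A)   [S -> A]
({}A) ⇒ ({}())   [A -> ( )]

S ⇒ A ⇒ (S) ⇒ (SS) ⇒ ({}S) ⇒ ({}A) ⇒ ({}())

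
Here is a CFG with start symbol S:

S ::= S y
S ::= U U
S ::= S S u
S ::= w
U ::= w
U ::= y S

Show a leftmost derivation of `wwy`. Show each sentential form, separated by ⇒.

S ⇒ Sy   [S ::= S y]
Sy ⇒ UUy   [S ::= U U]
UUy ⇒ wUy   [U ::= w]
wUy ⇒ wwy   [U ::= w]

S ⇒ Sy ⇒ UUy ⇒ wUy ⇒ wwy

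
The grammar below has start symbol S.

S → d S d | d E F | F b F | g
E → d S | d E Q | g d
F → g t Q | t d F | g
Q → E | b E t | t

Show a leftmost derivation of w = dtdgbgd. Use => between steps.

S => dSd => dFbFd => dtdFbFd => dtdgbFd => dtdgbgd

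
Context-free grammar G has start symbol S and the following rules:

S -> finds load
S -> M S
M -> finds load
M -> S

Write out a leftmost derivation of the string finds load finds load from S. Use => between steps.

S => M S   [S -> M S]
M S => S S   [M -> S]
S S => finds load S   [S -> finds load]
finds load S => finds load finds load   [S -> finds load]

S => M S => S S => finds load S => finds load finds load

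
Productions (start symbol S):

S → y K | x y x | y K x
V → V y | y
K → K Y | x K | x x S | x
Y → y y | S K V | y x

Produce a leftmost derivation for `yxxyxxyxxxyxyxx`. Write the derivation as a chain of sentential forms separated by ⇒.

S ⇒ yK   [S → y K]
yK ⇒ yxxS   [K → x x S]
yxxS ⇒ yxxyKx   [S → y K x]
yxxyKx ⇒ yxxyKYx   [K → K Y]
yxxyKYx ⇒ yxxyxxSYx   [K → x x S]
yxxyxxSYx ⇒ yxxyxxyKYx   [S → y K]
yxxyxxyKYx ⇒ yxxyxxyxxSYx   [K → x x S]
yxxyxxyxxSYx ⇒ yxxyxxyxxxyxYx   [S → x y x]
yxxyxxyxxxyxYx ⇒ yxxyxxyxxxyxyxx   [Y → y x]

S⇒yK⇒yxxS⇒yxxyKx⇒yxxyKYx⇒yxxyxxSYx⇒yxxyxxyKYx⇒yxxyxxyxxSYx⇒yxxyxxyxxxyxYx⇒yxxyxxyxxxyxyxx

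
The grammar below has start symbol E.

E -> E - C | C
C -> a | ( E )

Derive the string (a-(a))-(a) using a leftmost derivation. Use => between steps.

E => E-C => C-C => (E)-C => (E-C)-C => (C-C)-C => (a-C)-C => (a-(E))-C => (a-(C))-C => (a-(a))-C => (a-(a))-(E) => (a-(a))-(C) => (a-(a))-(a)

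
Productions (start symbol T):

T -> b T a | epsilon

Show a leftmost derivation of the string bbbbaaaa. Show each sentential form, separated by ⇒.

T ⇒ bTa ⇒ bbTaa ⇒ bbbTaaa ⇒ bbbbTaaaa ⇒ bbbbaaaa

T ⇒ bTa   [T -> b T a]
bTa ⇒ bbTaa   [T -> b T a]
bbTaa ⇒ bbbTaaa   [T -> b T a]
bbbTaaa ⇒ bbbbTaaaa   [T -> b T a]
bbbbTaaaa ⇒ bbbbaaaa   [T -> epsilon]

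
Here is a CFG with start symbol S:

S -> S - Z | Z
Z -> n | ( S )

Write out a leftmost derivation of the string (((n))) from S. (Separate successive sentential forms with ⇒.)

S ⇒ Z ⇒ (S) ⇒ (Z) ⇒ ((S)) ⇒ ((Z)) ⇒ (((S))) ⇒ (((Z))) ⇒ (((n)))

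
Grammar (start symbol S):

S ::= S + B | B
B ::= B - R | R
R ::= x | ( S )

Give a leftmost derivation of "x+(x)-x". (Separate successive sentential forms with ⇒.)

S ⇒ S+B ⇒ B+B ⇒ R+B ⇒ x+B ⇒ x+B-R ⇒ x+R-R ⇒ x+(S)-R ⇒ x+(B)-R ⇒ x+(R)-R ⇒ x+(x)-R ⇒ x+(x)-x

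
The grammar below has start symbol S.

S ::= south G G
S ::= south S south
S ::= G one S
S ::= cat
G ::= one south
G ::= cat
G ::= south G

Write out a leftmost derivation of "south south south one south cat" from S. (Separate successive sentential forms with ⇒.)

S ⇒ south G G   [S ::= south G G]
south G G ⇒ south south G G   [G ::= south G]
south south G G ⇒ south south south G G   [G ::= south G]
south south south G G ⇒ south south south one south G   [G ::= one south]
south south south one south G ⇒ south south south one south cat   [G ::= cat]

S ⇒ south G G ⇒ south south G G ⇒ south south south G G ⇒ south south south one south G ⇒ south south south one south cat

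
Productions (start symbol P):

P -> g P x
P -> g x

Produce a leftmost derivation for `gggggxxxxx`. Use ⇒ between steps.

P ⇒ gPx   [P -> g P x]
gPx ⇒ ggPxx   [P -> g P x]
ggPxx ⇒ gggPxxx   [P -> g P x]
gggPxxx ⇒ ggggPxxxx   [P -> g P x]
ggggPxxxx ⇒ gggggxxxxx   [P -> g x]

P⇒gPx⇒ggPxx⇒gggPxxx⇒ggggPxxxx⇒gggggxxxxx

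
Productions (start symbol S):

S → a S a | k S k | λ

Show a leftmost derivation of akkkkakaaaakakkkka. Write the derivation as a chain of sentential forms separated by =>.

S => aSa => akSka => akkSkka => akkkSkkka => akkkkSkkkka => akkkkaSakkkka => akkkkakSkakkkka => akkkkakaSakakkkka => akkkkakaaSaakakkkka => akkkkakaaaakakkkka

S => aSa   [S → a S a]
aSa => akSka   [S → k S k]
akSka => akkSkka   [S → k S k]
akkSkka => akkkSkkka   [S → k S k]
akkkSkkka => akkkkSkkkka   [S → k S k]
akkkkSkkkka => akkkkaSakkkka   [S → a S a]
akkkkaSakkkka => akkkkakSkakkkka   [S → k S k]
akkkkakSkakkkka => akkkkakaSakakkkka   [S → a S a]
akkkkakaSakakkkka => akkkkakaaSaakakkkka   [S → a S a]
akkkkakaaSaakakkkka => akkkkakaaaakakkkka   [S → λ]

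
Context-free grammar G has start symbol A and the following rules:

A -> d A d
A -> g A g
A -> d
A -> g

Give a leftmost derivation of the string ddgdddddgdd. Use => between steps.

A => dAd => ddAdd => ddgAgdd => ddgdAdgdd => ddgddAddgdd => ddgdddddgdd

A => dAd   [A -> d A d]
dAd => ddAdd   [A -> d A d]
ddAdd => ddgAgdd   [A -> g A g]
ddgAgdd => ddgdAdgdd   [A -> d A d]
ddgdAdgdd => ddgddAddgdd   [A -> d A d]
ddgddAddgdd => ddgdddddgdd   [A -> d]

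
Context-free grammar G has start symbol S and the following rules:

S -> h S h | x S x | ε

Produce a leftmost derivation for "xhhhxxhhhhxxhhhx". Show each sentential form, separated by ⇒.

S ⇒ xSx   [S -> x S x]
xSx ⇒ xhShx   [S -> h S h]
xhShx ⇒ xhhShhx   [S -> h S h]
xhhShhx ⇒ xhhhShhhx   [S -> h S h]
xhhhShhhx ⇒ xhhhxSxhhhx   [S -> x S x]
xhhhxSxhhhx ⇒ xhhhxxSxxhhhx   [S -> x S x]
xhhhxxSxxhhhx ⇒ xhhhxxhShxxhhhx   [S -> h S h]
xhhhxxhShxxhhhx ⇒ xhhhxxhhShhxxhhhx   [S -> h S h]
xhhhxxhhShhxxhhhx ⇒ xhhhxxhhhhxxhhhx   [S -> ε]

S⇒xSx⇒xhShx⇒xhhShhx⇒xhhhShhhx⇒xhhhxSxhhhx⇒xhhhxxSxxhhhx⇒xhhhxxhShxxhhhx⇒xhhhxxhhShhxxhhhx⇒xhhhxxhhhhxxhhhx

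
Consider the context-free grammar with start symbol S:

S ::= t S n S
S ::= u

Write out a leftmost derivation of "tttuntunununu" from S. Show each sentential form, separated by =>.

S => tSnS => ttSnSnS => tttSnSnSnS => tttunSnSnS => tttuntSnSnSnS => tttuntunSnSnS => tttuntununSnS => tttuntunununS => tttuntunununu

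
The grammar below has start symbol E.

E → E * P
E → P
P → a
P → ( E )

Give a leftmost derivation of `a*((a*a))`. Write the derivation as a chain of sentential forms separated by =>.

E => E*P => P*P => a*P => a*(E) => a*(P) => a*((E)) => a*((E*P)) => a*((P*P)) => a*((a*P)) => a*((a*a))

E => E*P   [E → E * P]
E*P => P*P   [E → P]
P*P => a*P   [P → a]
a*P => a*(E)   [P → ( E )]
a*(E) => a*(P)   [E → P]
a*(P) => a*((E))   [P → ( E )]
a*((E)) => a*((E*P))   [E → E * P]
a*((E*P)) => a*((P*P))   [E → P]
a*((P*P)) => a*((a*P))   [P → a]
a*((a*P)) => a*((a*a))   [P → a]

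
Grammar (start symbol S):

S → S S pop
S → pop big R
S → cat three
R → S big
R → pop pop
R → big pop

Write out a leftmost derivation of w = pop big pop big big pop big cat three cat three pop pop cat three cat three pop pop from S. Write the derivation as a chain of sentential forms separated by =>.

S => S S pop => S S pop S pop => pop big R S pop S pop => pop big S big S pop S pop => pop big pop big R big S pop S pop => pop big pop big big pop big S pop S pop => pop big pop big big pop big S S pop pop S pop => pop big pop big big pop big cat three S pop pop S pop => pop big pop big big pop big cat three cat three pop pop S pop => pop big pop big big pop big cat three cat three pop pop S S pop pop => pop big pop big big pop big cat three cat three pop pop cat three S pop pop => pop big pop big big pop big cat three cat three pop pop cat three cat three pop pop

S => S S pop   [S → S S pop]
S S pop => S S pop S pop   [S → S S pop]
S S pop S pop => pop big R S pop S pop   [S → pop big R]
pop big R S pop S pop => pop big S big S pop S pop   [R → S big]
pop big S big S pop S pop => pop big pop big R big S pop S pop   [S → pop big R]
pop big pop big R big S pop S pop => pop big pop big big pop big S pop S pop   [R → big pop]
pop big pop big big pop big S pop S pop => pop big pop big big pop big S S pop pop S pop   [S → S S pop]
pop big pop big big pop big S S pop pop S pop => pop big pop big big pop big cat three S pop pop S pop   [S → cat three]
pop big pop big big pop big cat three S pop pop S pop => pop big pop big big pop big cat three cat three pop pop S pop   [S → cat three]
pop big pop big big pop big cat three cat three pop pop S pop => pop big pop big big pop big cat three cat three pop pop S S pop pop   [S → S S pop]
pop big pop big big pop big cat three cat three pop pop S S pop pop => pop big pop big big pop big cat three cat three pop pop cat three S pop pop   [S → cat three]
pop big pop big big pop big cat three cat three pop pop cat three S pop pop => pop big pop big big pop big cat three cat three pop pop cat three cat three pop pop   [S → cat three]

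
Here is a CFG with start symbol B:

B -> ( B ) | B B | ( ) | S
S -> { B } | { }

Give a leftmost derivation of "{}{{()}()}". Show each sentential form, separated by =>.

B => BB => SB => {}B => {}S => {}{B} => {}{BB} => {}{SB} => {}{{B}B} => {}{{()}B} => {}{{()}()}

B => BB   [B -> B B]
BB => SB   [B -> S]
SB => {}B   [S -> { }]
{}B => {}S   [B -> S]
{}S => {}{B}   [S -> { B }]
{}{B} => {}{BB}   [B -> B B]
{}{BB} => {}{SB}   [B -> S]
{}{SB} => {}{{B}B}   [S -> { B }]
{}{{B}B} => {}{{()}B}   [B -> ( )]
{}{{()}B} => {}{{()}()}   [B -> ( )]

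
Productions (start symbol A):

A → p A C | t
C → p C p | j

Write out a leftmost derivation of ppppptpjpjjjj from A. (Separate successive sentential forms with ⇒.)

A ⇒ pAC ⇒ ppACC ⇒ pppACCC ⇒ ppppACCCC ⇒ pppppACCCCC ⇒ ppppptCCCCC ⇒ ppppptpCpCCCC ⇒ ppppptpjpCCCC ⇒ ppppptpjpjCCC ⇒ ppppptpjpjjCC ⇒ ppppptpjpjjjC ⇒ ppppptpjpjjjj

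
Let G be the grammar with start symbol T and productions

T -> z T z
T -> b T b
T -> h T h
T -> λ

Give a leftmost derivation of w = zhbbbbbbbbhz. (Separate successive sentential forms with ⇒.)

T⇒zTz⇒zhThz⇒zhbTbhz⇒zhbbTbbhz⇒zhbbbTbbbhz⇒zhbbbbTbbbbhz⇒zhbbbbbbbbhz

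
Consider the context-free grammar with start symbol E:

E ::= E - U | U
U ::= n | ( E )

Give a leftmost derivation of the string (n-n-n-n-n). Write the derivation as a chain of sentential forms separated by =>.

E=>U=>(E)=>(E-U)=>(E-U-U)=>(E-U-U-U)=>(E-U-U-U-U)=>(U-U-U-U-U)=>(n-U-U-U-U)=>(n-n-U-U-U)=>(n-n-n-U-U)=>(n-n-n-n-U)=>(n-n-n-n-n)

E => U   [E ::= U]
U => (E)   [U ::= ( E )]
(E) => (E-U)   [E ::= E - U]
(E-U) => (E-U-U)   [E ::= E - U]
(E-U-U) => (E-U-U-U)   [E ::= E - U]
(E-U-U-U) => (E-U-U-U-U)   [E ::= E - U]
(E-U-U-U-U) => (U-U-U-U-U)   [E ::= U]
(U-U-U-U-U) => (n-U-U-U-U)   [U ::= n]
(n-U-U-U-U) => (n-n-U-U-U)   [U ::= n]
(n-n-U-U-U) => (n-n-n-U-U)   [U ::= n]
(n-n-n-U-U) => (n-n-n-n-U)   [U ::= n]
(n-n-n-n-U) => (n-n-n-n-n)   [U ::= n]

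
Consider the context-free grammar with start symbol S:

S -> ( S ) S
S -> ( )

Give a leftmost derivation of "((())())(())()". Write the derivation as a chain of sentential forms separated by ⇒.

S ⇒ (S)S ⇒ ((S)S)S ⇒ ((())S)S ⇒ ((())())S ⇒ ((())())(S)S ⇒ ((())())(())S ⇒ ((())())(())()

S ⇒ (S)S   [S -> ( S ) S]
(S)S ⇒ ((S)S)S   [S -> ( S ) S]
((S)S)S ⇒ ((())S)S   [S -> ( )]
((())S)S ⇒ ((())())S   [S -> ( )]
((())())S ⇒ ((())())(S)S   [S -> ( S ) S]
((())())(S)S ⇒ ((())())(())S   [S -> ( )]
((())())(())S ⇒ ((())())(())()   [S -> ( )]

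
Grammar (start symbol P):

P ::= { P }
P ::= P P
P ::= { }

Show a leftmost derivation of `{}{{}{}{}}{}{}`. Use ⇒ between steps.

P ⇒ PP ⇒ PPP ⇒ {}PP ⇒ {}PPP ⇒ {}{P}PP ⇒ {}{PP}PP ⇒ {}{PPP}PP ⇒ {}{{}PP}PP ⇒ {}{{}{}P}PP ⇒ {}{{}{}{}}PP ⇒ {}{{}{}{}}{}P ⇒ {}{{}{}{}}{}{}

P ⇒ PP   [P ::= P P]
PP ⇒ PPP   [P ::= P P]
PPP ⇒ {}PP   [P ::= { }]
{}PP ⇒ {}PPP   [P ::= P P]
{}PPP ⇒ {}{P}PP   [P ::= { P }]
{}{P}PP ⇒ {}{PP}PP   [P ::= P P]
{}{PP}PP ⇒ {}{PPP}PP   [P ::= P P]
{}{PPP}PP ⇒ {}{{}PP}PP   [P ::= { }]
{}{{}PP}PP ⇒ {}{{}{}P}PP   [P ::= { }]
{}{{}{}P}PP ⇒ {}{{}{}{}}PP   [P ::= { }]
{}{{}{}{}}PP ⇒ {}{{}{}{}}{}P   [P ::= { }]
{}{{}{}{}}{}P ⇒ {}{{}{}{}}{}{}   [P ::= { }]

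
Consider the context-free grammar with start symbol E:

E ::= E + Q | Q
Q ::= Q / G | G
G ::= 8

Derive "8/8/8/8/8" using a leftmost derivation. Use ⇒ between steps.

E ⇒ Q ⇒ Q/G ⇒ Q/G/G ⇒ Q/G/G/G ⇒ Q/G/G/G/G ⇒ G/G/G/G/G ⇒ 8/G/G/G/G ⇒ 8/8/G/G/G ⇒ 8/8/8/G/G ⇒ 8/8/8/8/G ⇒ 8/8/8/8/8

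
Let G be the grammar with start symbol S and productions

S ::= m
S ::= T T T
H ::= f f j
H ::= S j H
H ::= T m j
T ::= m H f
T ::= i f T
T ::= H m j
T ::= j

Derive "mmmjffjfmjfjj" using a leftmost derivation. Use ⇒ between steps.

S ⇒ TTT ⇒ mHfTT ⇒ mTmjfTT ⇒ mmHfmjfTT ⇒ mmSjHfmjfTT ⇒ mmmjHfmjfTT ⇒ mmmjffjfmjfTT ⇒ mmmjffjfmjfjT ⇒ mmmjffjfmjfjj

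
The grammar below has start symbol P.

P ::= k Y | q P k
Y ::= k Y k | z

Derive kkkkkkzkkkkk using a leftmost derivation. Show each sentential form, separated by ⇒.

P ⇒ kY ⇒ kkYk ⇒ kkkYkk ⇒ kkkkYkkk ⇒ kkkkkYkkkk ⇒ kkkkkkYkkkkk ⇒ kkkkkkzkkkkk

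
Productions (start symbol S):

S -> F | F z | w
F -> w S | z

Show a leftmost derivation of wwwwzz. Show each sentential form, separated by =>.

S=>Fz=>wSz=>wFz=>wwSz=>wwFzz=>wwwSzz=>wwwwzz

S => Fz   [S -> F z]
Fz => wSz   [F -> w S]
wSz => wFz   [S -> F]
wFz => wwSz   [F -> w S]
wwSz => wwFzz   [S -> F z]
wwFzz => wwwSzz   [F -> w S]
wwwSzz => wwwwzz   [S -> w]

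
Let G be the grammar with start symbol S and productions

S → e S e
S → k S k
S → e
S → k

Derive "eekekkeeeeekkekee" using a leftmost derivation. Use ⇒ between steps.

S ⇒ eSe ⇒ eeSee ⇒ eekSkee ⇒ eekeSekee ⇒ eekekSkekee ⇒ eekekkSkkekee ⇒ eekekkeSekkekee ⇒ eekekkeeSeekkekee ⇒ eekekkeeeeekkekee

S ⇒ eSe   [S → e S e]
eSe ⇒ eeSee   [S → e S e]
eeSee ⇒ eekSkee   [S → k S k]
eekSkee ⇒ eekeSekee   [S → e S e]
eekeSekee ⇒ eekekSkekee   [S → k S k]
eekekSkekee ⇒ eekekkSkkekee   [S → k S k]
eekekkSkkekee ⇒ eekekkeSekkekee   [S → e S e]
eekekkeSekkekee ⇒ eekekkeeSeekkekee   [S → e S e]
eekekkeeSeekkekee ⇒ eekekkeeeeekkekee   [S → e]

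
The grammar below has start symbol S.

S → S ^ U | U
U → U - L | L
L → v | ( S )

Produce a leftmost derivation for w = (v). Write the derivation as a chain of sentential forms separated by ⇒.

S ⇒ U ⇒ L ⇒ (S) ⇒ (U) ⇒ (L) ⇒ (v)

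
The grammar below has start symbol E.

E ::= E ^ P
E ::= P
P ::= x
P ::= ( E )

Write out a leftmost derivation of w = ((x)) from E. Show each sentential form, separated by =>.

E => P   [E ::= P]
P => (E)   [P ::= ( E )]
(E) => (P)   [E ::= P]
(P) => ((E))   [P ::= ( E )]
((E)) => ((P))   [E ::= P]
((P)) => ((x))   [P ::= x]

E => P => (E) => (P) => ((E)) => ((P)) => ((x))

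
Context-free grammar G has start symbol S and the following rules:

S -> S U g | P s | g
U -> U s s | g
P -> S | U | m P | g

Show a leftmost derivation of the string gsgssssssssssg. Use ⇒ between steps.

S ⇒ SUg ⇒ PsUg ⇒ gsUg ⇒ gsUssg ⇒ gsUssssg ⇒ gsUssssssg ⇒ gsUssssssssg ⇒ gsUssssssssssg ⇒ gsgssssssssssg

S ⇒ SUg   [S -> S U g]
SUg ⇒ PsUg   [S -> P s]
PsUg ⇒ gsUg   [P -> g]
gsUg ⇒ gsUssg   [U -> U s s]
gsUssg ⇒ gsUssssg   [U -> U s s]
gsUssssg ⇒ gsUssssssg   [U -> U s s]
gsUssssssg ⇒ gsUssssssssg   [U -> U s s]
gsUssssssssg ⇒ gsUssssssssssg   [U -> U s s]
gsUssssssssssg ⇒ gsgssssssssssg   [U -> g]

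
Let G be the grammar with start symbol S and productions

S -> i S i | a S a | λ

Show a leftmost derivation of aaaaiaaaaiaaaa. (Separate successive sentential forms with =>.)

S => aSa => aaSaa => aaaSaaa => aaaaSaaaa => aaaaiSiaaaa => aaaaiaSaiaaaa => aaaaiaaSaaiaaaa => aaaaiaaaaiaaaa

S => aSa   [S -> a S a]
aSa => aaSaa   [S -> a S a]
aaSaa => aaaSaaa   [S -> a S a]
aaaSaaa => aaaaSaaaa   [S -> a S a]
aaaaSaaaa => aaaaiSiaaaa   [S -> i S i]
aaaaiSiaaaa => aaaaiaSaiaaaa   [S -> a S a]
aaaaiaSaiaaaa => aaaaiaaSaaiaaaa   [S -> a S a]
aaaaiaaSaaiaaaa => aaaaiaaaaiaaaa   [S -> λ]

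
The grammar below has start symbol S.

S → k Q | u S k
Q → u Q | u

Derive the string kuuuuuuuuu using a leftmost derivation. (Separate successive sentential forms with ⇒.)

S ⇒ kQ ⇒ kuQ ⇒ kuuQ ⇒ kuuuQ ⇒ kuuuuQ ⇒ kuuuuuQ ⇒ kuuuuuuQ ⇒ kuuuuuuuQ ⇒ kuuuuuuuuQ ⇒ kuuuuuuuuu

S ⇒ kQ   [S → k Q]
kQ ⇒ kuQ   [Q → u Q]
kuQ ⇒ kuuQ   [Q → u Q]
kuuQ ⇒ kuuuQ   [Q → u Q]
kuuuQ ⇒ kuuuuQ   [Q → u Q]
kuuuuQ ⇒ kuuuuuQ   [Q → u Q]
kuuuuuQ ⇒ kuuuuuuQ   [Q → u Q]
kuuuuuuQ ⇒ kuuuuuuuQ   [Q → u Q]
kuuuuuuuQ ⇒ kuuuuuuuuQ   [Q → u Q]
kuuuuuuuuQ ⇒ kuuuuuuuuu   [Q → u]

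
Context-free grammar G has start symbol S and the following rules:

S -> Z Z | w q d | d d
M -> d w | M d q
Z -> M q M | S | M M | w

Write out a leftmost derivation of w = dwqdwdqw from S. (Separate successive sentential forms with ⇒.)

S ⇒ ZZ   [S -> Z Z]
ZZ ⇒ MqMZ   [Z -> M q M]
MqMZ ⇒ dwqMZ   [M -> d w]
dwqMZ ⇒ dwqMdqZ   [M -> M d q]
dwqMdqZ ⇒ dwqdwdqZ   [M -> d w]
dwqdwdqZ ⇒ dwqdwdqw   [Z -> w]

S ⇒ ZZ ⇒ MqMZ ⇒ dwqMZ ⇒ dwqMdqZ ⇒ dwqdwdqZ ⇒ dwqdwdqw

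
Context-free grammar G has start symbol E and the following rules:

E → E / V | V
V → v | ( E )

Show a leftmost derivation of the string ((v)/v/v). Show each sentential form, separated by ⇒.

E ⇒ V ⇒ (E) ⇒ (E/V) ⇒ (E/V/V) ⇒ (V/V/V) ⇒ ((E)/V/V) ⇒ ((V)/V/V) ⇒ ((v)/V/V) ⇒ ((v)/v/V) ⇒ ((v)/v/v)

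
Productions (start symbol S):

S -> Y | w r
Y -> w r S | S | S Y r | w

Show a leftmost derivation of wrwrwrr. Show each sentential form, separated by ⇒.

S ⇒ Y   [S -> Y]
Y ⇒ SYr   [Y -> S Y r]
SYr ⇒ YYr   [S -> Y]
YYr ⇒ wrSYr   [Y -> w r S]
wrSYr ⇒ wrwrYr   [S -> w r]
wrwrYr ⇒ wrwrSr   [Y -> S]
wrwrSr ⇒ wrwrwrr   [S -> w r]

S ⇒ Y ⇒ SYr ⇒ YYr ⇒ wrSYr ⇒ wrwrYr ⇒ wrwrSr ⇒ wrwrwrr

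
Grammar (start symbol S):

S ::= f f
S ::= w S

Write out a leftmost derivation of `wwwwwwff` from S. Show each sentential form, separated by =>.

S => wS   [S ::= w S]
wS => wwS   [S ::= w S]
wwS => wwwS   [S ::= w S]
wwwS => wwwwS   [S ::= w S]
wwwwS => wwwwwS   [S ::= w S]
wwwwwS => wwwwwwS   [S ::= w S]
wwwwwwS => wwwwwwff   [S ::= f f]

S => wS => wwS => wwwS => wwwwS => wwwwwS => wwwwwwS => wwwwwwff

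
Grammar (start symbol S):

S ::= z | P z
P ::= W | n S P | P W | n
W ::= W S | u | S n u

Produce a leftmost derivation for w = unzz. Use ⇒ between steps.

S ⇒ Pz ⇒ Wz ⇒ WSz ⇒ uSz ⇒ uPzz ⇒ unzz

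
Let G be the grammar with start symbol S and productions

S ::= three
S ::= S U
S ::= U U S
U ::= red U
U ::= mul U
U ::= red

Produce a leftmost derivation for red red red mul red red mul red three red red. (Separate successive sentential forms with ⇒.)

S ⇒ S U ⇒ S U U ⇒ U U S U U ⇒ red U U S U U ⇒ red red U S U U ⇒ red red red U S U U ⇒ red red red mul U S U U ⇒ red red red mul red U S U U ⇒ red red red mul red red U S U U ⇒ red red red mul red red mul U S U U ⇒ red red red mul red red mul red S U U ⇒ red red red mul red red mul red three U U ⇒ red red red mul red red mul red three red U ⇒ red red red mul red red mul red three red red

S ⇒ S U   [S ::= S U]
S U ⇒ S U U   [S ::= S U]
S U U ⇒ U U S U U   [S ::= U U S]
U U S U U ⇒ red U U S U U   [U ::= red U]
red U U S U U ⇒ red red U S U U   [U ::= red]
red red U S U U ⇒ red red red U S U U   [U ::= red U]
red red red U S U U ⇒ red red red mul U S U U   [U ::= mul U]
red red red mul U S U U ⇒ red red red mul red U S U U   [U ::= red U]
red red red mul red U S U U ⇒ red red red mul red red U S U U   [U ::= red U]
red red red mul red red U S U U ⇒ red red red mul red red mul U S U U   [U ::= mul U]
red red red mul red red mul U S U U ⇒ red red red mul red red mul red S U U   [U ::= red]
red red red mul red red mul red S U U ⇒ red red red mul red red mul red three U U   [S ::= three]
red red red mul red red mul red three U U ⇒ red red red mul red red mul red three red U   [U ::= red]
red red red mul red red mul red three red U ⇒ red red red mul red red mul red three red red   [U ::= red]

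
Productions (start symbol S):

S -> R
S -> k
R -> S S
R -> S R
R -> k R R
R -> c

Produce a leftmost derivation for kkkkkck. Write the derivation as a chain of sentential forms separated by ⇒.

S ⇒ R   [S -> R]
R ⇒ SS   [R -> S S]
SS ⇒ RS   [S -> R]
RS ⇒ kRRS   [R -> k R R]
kRRS ⇒ kSRRS   [R -> S R]
kSRRS ⇒ kkRRS   [S -> k]
kkRRS ⇒ kkSSRS   [R -> S S]
kkSSRS ⇒ kkRSRS   [S -> R]
kkRSRS ⇒ kkSSSRS   [R -> S S]
kkSSSRS ⇒ kkkSSRS   [S -> k]
kkkSSRS ⇒ kkkkSRS   [S -> k]
kkkkSRS ⇒ kkkkkRS   [S -> k]
kkkkkRS ⇒ kkkkkcS   [R -> c]
kkkkkcS ⇒ kkkkkck   [S -> k]

S ⇒ R ⇒ SS ⇒ RS ⇒ kRRS ⇒ kSRRS ⇒ kkRRS ⇒ kkSSRS ⇒ kkRSRS ⇒ kkSSSRS ⇒ kkkSSRS ⇒ kkkkSRS ⇒ kkkkkRS ⇒ kkkkkcS ⇒ kkkkkck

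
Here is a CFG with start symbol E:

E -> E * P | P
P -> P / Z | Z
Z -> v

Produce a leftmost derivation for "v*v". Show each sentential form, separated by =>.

E => E*P   [E -> E * P]
E*P => P*P   [E -> P]
P*P => Z*P   [P -> Z]
Z*P => v*P   [Z -> v]
v*P => v*Z   [P -> Z]
v*Z => v*v   [Z -> v]

E => E*P => P*P => Z*P => v*P => v*Z => v*v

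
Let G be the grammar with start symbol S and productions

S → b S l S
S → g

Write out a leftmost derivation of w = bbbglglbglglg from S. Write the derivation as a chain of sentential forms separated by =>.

S => bSlS => bbSlSlS => bbbSlSlSlS => bbbglSlSlS => bbbglglSlS => bbbglglbSlSlS => bbbglglbglSlS => bbbglglbglglS => bbbglglbglglg

S => bSlS   [S → b S l S]
bSlS => bbSlSlS   [S → b S l S]
bbSlSlS => bbbSlSlSlS   [S → b S l S]
bbbSlSlSlS => bbbglSlSlS   [S → g]
bbbglSlSlS => bbbglglSlS   [S → g]
bbbglglSlS => bbbglglbSlSlS   [S → b S l S]
bbbglglbSlSlS => bbbglglbglSlS   [S → g]
bbbglglbglSlS => bbbglglbglglS   [S → g]
bbbglglbglglS => bbbglglbglglg   [S → g]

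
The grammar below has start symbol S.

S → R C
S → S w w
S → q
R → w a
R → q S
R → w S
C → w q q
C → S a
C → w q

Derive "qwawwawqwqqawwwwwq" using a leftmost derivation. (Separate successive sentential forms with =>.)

S => RC => qSC => qSwwC => qSwwwwC => qRCwwwwC => qwaCwwwwC => qwaSawwwwC => qwaRCawwwwC => qwawSCawwwwC => qwawRCCawwwwC => qwawwaCCawwwwC => qwawwawqCawwwwC => qwawwawqwqqawwwwC => qwawwawqwqqawwwwwq

S => RC   [S → R C]
RC => qSC   [R → q S]
qSC => qSwwC   [S → S w w]
qSwwC => qSwwwwC   [S → S w w]
qSwwwwC => qRCwwwwC   [S → R C]
qRCwwwwC => qwaCwwwwC   [R → w a]
qwaCwwwwC => qwaSawwwwC   [C → S a]
qwaSawwwwC => qwaRCawwwwC   [S → R C]
qwaRCawwwwC => qwawSCawwwwC   [R → w S]
qwawSCawwwwC => qwawRCCawwwwC   [S → R C]
qwawRCCawwwwC => qwawwaCCawwwwC   [R → w a]
qwawwaCCawwwwC => qwawwawqCawwwwC   [C → w q]
qwawwawqCawwwwC => qwawwawqwqqawwwwC   [C → w q q]
qwawwawqwqqawwwwC => qwawwawqwqqawwwwwq   [C → w q]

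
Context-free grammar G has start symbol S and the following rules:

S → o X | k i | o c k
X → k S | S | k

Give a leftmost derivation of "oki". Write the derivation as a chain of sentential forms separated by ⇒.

S⇒oX⇒oS⇒oki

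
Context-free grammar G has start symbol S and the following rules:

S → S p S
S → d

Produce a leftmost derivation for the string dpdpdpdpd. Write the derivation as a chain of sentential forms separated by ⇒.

S ⇒ SpS ⇒ SpSpS ⇒ SpSpSpS ⇒ SpSpSpSpS ⇒ dpSpSpSpS ⇒ dpdpSpSpS ⇒ dpdpdpSpS ⇒ dpdpdpdpS ⇒ dpdpdpdpd

S ⇒ SpS   [S → S p S]
SpS ⇒ SpSpS   [S → S p S]
SpSpS ⇒ SpSpSpS   [S → S p S]
SpSpSpS ⇒ SpSpSpSpS   [S → S p S]
SpSpSpSpS ⇒ dpSpSpSpS   [S → d]
dpSpSpSpS ⇒ dpdpSpSpS   [S → d]
dpdpSpSpS ⇒ dpdpdpSpS   [S → d]
dpdpdpSpS ⇒ dpdpdpdpS   [S → d]
dpdpdpdpS ⇒ dpdpdpdpd   [S → d]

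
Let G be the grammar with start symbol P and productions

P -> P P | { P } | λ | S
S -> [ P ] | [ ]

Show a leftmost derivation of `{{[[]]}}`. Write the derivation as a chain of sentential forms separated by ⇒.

P⇒{P}⇒{{P}}⇒{{PP}}⇒{{SP}}⇒{{[P]P}}⇒{{[S]P}}⇒{{[[P]]P}}⇒{{[[]]P}}⇒{{[[]]}}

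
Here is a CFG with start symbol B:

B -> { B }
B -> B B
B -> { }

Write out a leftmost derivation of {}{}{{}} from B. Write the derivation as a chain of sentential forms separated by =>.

B => BB => BBB => {}BB => {}{}B => {}{}{B} => {}{}{{}}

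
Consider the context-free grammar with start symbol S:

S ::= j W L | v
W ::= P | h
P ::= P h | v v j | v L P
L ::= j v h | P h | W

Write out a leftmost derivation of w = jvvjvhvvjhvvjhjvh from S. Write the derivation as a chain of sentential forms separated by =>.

S => jWL => jPL => jPhL => jvLPhL => jvWPhL => jvPPhL => jvPhPhL => jvvLPhPhL => jvvjvhPhPhL => jvvjvhvvjhPhL => jvvjvhvvjhvvjhL => jvvjvhvvjhvvjhjvh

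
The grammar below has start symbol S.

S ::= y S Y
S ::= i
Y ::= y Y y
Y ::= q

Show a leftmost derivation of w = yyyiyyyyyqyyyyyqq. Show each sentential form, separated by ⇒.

S ⇒ ySY ⇒ yySYY ⇒ yyySYYY ⇒ yyyiYYY ⇒ yyyiyYyYY ⇒ yyyiyyYyyYY ⇒ yyyiyyyYyyyYY ⇒ yyyiyyyyYyyyyYY ⇒ yyyiyyyyyYyyyyyYY ⇒ yyyiyyyyyqyyyyyYY ⇒ yyyiyyyyyqyyyyyqY ⇒ yyyiyyyyyqyyyyyqq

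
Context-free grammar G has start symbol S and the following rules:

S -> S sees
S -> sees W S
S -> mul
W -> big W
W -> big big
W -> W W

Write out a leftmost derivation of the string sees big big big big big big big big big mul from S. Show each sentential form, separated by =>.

S => sees W S   [S -> sees W S]
sees W S => sees big W S   [W -> big W]
sees big W S => sees big big W S   [W -> big W]
sees big big W S => sees big big W W S   [W -> W W]
sees big big W W S => sees big big W W W S   [W -> W W]
sees big big W W W S => sees big big big W W W S   [W -> big W]
sees big big big W W W S => sees big big big big big W W S   [W -> big big]
sees big big big big big W W S => sees big big big big big big big W S   [W -> big big]
sees big big big big big big big W S => sees big big big big big big big big big S   [W -> big big]
sees big big big big big big big big big S => sees big big big big big big big big big mul   [S -> mul]

S => sees W S => sees big W S => sees big big W S => sees big big W W S => sees big big W W W S => sees big big big W W W S => sees big big big big big W W S => sees big big big big big big big W S => sees big big big big big big big big big S => sees big big big big big big big big big mul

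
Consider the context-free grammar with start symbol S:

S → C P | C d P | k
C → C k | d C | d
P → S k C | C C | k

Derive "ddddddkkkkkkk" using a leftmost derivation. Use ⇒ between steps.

S⇒CP⇒CkP⇒dCkP⇒dCkkP⇒dCkkkP⇒dCkkkkP⇒dCkkkkkP⇒ddCkkkkkP⇒ddCkkkkkkP⇒dddCkkkkkkP⇒ddddCkkkkkkP⇒dddddCkkkkkkP⇒ddddddkkkkkkP⇒ddddddkkkkkkk

S ⇒ CP   [S → C P]
CP ⇒ CkP   [C → C k]
CkP ⇒ dCkP   [C → d C]
dCkP ⇒ dCkkP   [C → C k]
dCkkP ⇒ dCkkkP   [C → C k]
dCkkkP ⇒ dCkkkkP   [C → C k]
dCkkkkP ⇒ dCkkkkkP   [C → C k]
dCkkkkkP ⇒ ddCkkkkkP   [C → d C]
ddCkkkkkP ⇒ ddCkkkkkkP   [C → C k]
ddCkkkkkkP ⇒ dddCkkkkkkP   [C → d C]
dddCkkkkkkP ⇒ ddddCkkkkkkP   [C → d C]
ddddCkkkkkkP ⇒ dddddCkkkkkkP   [C → d C]
dddddCkkkkkkP ⇒ ddddddkkkkkkP   [C → d]
ddddddkkkkkkP ⇒ ddddddkkkkkkk   [P → k]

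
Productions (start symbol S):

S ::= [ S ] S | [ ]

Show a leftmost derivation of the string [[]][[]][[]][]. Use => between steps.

S => [S]S   [S ::= [ S ] S]
[S]S => [[]]S   [S ::= [ ]]
[[]]S => [[]][S]S   [S ::= [ S ] S]
[[]][S]S => [[]][[]]S   [S ::= [ ]]
[[]][[]]S => [[]][[]][S]S   [S ::= [ S ] S]
[[]][[]][S]S => [[]][[]][[]]S   [S ::= [ ]]
[[]][[]][[]]S => [[]][[]][[]][]   [S ::= [ ]]

S => [S]S => [[]]S => [[]][S]S => [[]][[]]S => [[]][[]][S]S => [[]][[]][[]]S => [[]][[]][[]][]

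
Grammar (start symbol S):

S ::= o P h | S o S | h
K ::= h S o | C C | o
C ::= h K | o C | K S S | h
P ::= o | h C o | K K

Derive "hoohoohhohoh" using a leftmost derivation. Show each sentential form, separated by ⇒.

S⇒SoS⇒SoSoS⇒hoSoS⇒hooPhoS⇒hooKKhoS⇒hooCCKhoS⇒hoohCKhoS⇒hoohoCKhoS⇒hoohoKSSKhoS⇒hoohooSSKhoS⇒hoohoohSKhoS⇒hoohoohhKhoS⇒hoohoohhohoS⇒hoohoohhohoh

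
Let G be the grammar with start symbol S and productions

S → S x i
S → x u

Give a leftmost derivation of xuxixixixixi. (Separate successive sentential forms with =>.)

S => Sxi   [S → S x i]
Sxi => Sxixi   [S → S x i]
Sxixi => Sxixixi   [S → S x i]
Sxixixi => Sxixixixi   [S → S x i]
Sxixixixi => Sxixixixixi   [S → S x i]
Sxixixixixi => xuxixixixixi   [S → x u]

S => Sxi => Sxixi => Sxixixi => Sxixixixi => Sxixixixixi => xuxixixixixi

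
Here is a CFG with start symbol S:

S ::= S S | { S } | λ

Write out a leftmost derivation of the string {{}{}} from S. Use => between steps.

S => {S}   [S ::= { S }]
{S} => {SS}   [S ::= S S]
{SS} => {{S}S}   [S ::= { S }]
{{S}S} => {{}S}   [S ::= λ]
{{}S} => {{}{S}}   [S ::= { S }]
{{}{S}} => {{}{}}   [S ::= λ]

S => {S} => {SS} => {{S}S} => {{}S} => {{}{S}} => {{}{}}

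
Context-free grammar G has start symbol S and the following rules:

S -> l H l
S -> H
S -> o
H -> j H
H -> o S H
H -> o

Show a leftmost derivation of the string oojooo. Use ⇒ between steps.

S⇒H⇒oSH⇒oHH⇒ooH⇒oojH⇒oojoSH⇒oojooH⇒oojooo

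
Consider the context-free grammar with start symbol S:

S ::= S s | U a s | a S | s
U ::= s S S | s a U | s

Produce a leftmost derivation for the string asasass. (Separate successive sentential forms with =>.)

S => aS   [S ::= a S]
aS => aSs   [S ::= S s]
aSs => aUass   [S ::= U a s]
aUass => asaUass   [U ::= s a U]
asaUass => asasass   [U ::= s]

S => aS => aSs => aUass => asaUass => asasass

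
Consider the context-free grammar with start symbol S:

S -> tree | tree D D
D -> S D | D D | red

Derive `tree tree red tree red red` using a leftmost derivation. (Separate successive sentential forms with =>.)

S => tree D D   [S -> tree D D]
tree D D => tree S D D   [D -> S D]
tree S D D => tree tree D D   [S -> tree]
tree tree D D => tree tree red D   [D -> red]
tree tree red D => tree tree red S D   [D -> S D]
tree tree red S D => tree tree red tree D   [S -> tree]
tree tree red tree D => tree tree red tree D D   [D -> D D]
tree tree red tree D D => tree tree red tree red D   [D -> red]
tree tree red tree red D => tree tree red tree red red   [D -> red]

S => tree D D => tree S D D => tree tree D D => tree tree red D => tree tree red S D => tree tree red tree D => tree tree red tree D D => tree tree red tree red D => tree tree red tree red red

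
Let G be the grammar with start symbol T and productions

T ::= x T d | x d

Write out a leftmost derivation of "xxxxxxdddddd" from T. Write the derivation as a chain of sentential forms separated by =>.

T => xTd   [T ::= x T d]
xTd => xxTdd   [T ::= x T d]
xxTdd => xxxTddd   [T ::= x T d]
xxxTddd => xxxxTdddd   [T ::= x T d]
xxxxTdddd => xxxxxTddddd   [T ::= x T d]
xxxxxTddddd => xxxxxxdddddd   [T ::= x d]

T=>xTd=>xxTdd=>xxxTddd=>xxxxTdddd=>xxxxxTddddd=>xxxxxxdddddd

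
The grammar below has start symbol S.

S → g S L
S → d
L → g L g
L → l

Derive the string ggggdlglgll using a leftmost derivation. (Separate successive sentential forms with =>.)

S => gSL => ggSLL => gggSLLL => ggggSLLLL => ggggdLLLL => ggggdlLLL => ggggdlgLgLL => ggggdlglgLL => ggggdlglglL => ggggdlglgll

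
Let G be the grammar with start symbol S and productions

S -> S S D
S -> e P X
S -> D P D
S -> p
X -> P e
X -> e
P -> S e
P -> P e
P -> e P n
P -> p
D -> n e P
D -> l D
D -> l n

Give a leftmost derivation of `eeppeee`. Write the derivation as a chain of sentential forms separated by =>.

S => ePX   [S -> e P X]
ePX => eSeX   [P -> S e]
eSeX => eePXeX   [S -> e P X]
eePXeX => eepXeX   [P -> p]
eepXeX => eepPeeX   [X -> P e]
eepPeeX => eeppeeX   [P -> p]
eeppeeX => eeppeee   [X -> e]

S => ePX => eSeX => eePXeX => eepXeX => eepPeeX => eeppeeX => eeppeee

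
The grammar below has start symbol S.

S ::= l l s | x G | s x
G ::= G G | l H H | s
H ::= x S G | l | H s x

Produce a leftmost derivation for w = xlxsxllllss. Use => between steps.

S => xG   [S ::= x G]
xG => xGG   [G ::= G G]
xGG => xGGG   [G ::= G G]
xGGG => xlHHGG   [G ::= l H H]
xlHHGG => xlxSGHGG   [H ::= x S G]
xlxSGHGG => xlxsxGHGG   [S ::= s x]
xlxsxGHGG => xlxsxlHHHGG   [G ::= l H H]
xlxsxlHHHGG => xlxsxllHHGG   [H ::= l]
xlxsxllHHGG => xlxsxlllHGG   [H ::= l]
xlxsxlllHGG => xlxsxllllGG   [H ::= l]
xlxsxllllGG => xlxsxllllsG   [G ::= s]
xlxsxllllsG => xlxsxllllss   [G ::= s]

S=>xG=>xGG=>xGGG=>xlHHGG=>xlxSGHGG=>xlxsxGHGG=>xlxsxlHHHGG=>xlxsxllHHGG=>xlxsxlllHGG=>xlxsxllllGG=>xlxsxllllsG=>xlxsxllllss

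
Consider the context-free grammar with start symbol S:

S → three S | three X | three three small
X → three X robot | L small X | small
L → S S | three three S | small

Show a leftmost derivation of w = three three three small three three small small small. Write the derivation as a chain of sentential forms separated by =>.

S => three X => three L small X => three S S small X => three three three small S small X => three three three small three three small small X => three three three small three three small small small

S => three X   [S → three X]
three X => three L small X   [X → L small X]
three L small X => three S S small X   [L → S S]
three S S small X => three three three small S small X   [S → three three small]
three three three small S small X => three three three small three three small small X   [S → three three small]
three three three small three three small small X => three three three small three three small small small   [X → small]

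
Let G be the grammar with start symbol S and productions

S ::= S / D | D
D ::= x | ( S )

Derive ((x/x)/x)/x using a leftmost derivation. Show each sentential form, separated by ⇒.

S ⇒ S/D   [S ::= S / D]
S/D ⇒ D/D   [S ::= D]
D/D ⇒ (S)/D   [D ::= ( S )]
(S)/D ⇒ (S/D)/D   [S ::= S / D]
(S/D)/D ⇒ (D/D)/D   [S ::= D]
(D/D)/D ⇒ ((S)/D)/D   [D ::= ( S )]
((S)/D)/D ⇒ ((S/D)/D)/D   [S ::= S / D]
((S/D)/D)/D ⇒ ((D/D)/D)/D   [S ::= D]
((D/D)/D)/D ⇒ ((x/D)/D)/D   [D ::= x]
((x/D)/D)/D ⇒ ((x/x)/D)/D   [D ::= x]
((x/x)/D)/D ⇒ ((x/x)/x)/D   [D ::= x]
((x/x)/x)/D ⇒ ((x/x)/x)/x   [D ::= x]

S ⇒ S/D ⇒ D/D ⇒ (S)/D ⇒ (S/D)/D ⇒ (D/D)/D ⇒ ((S)/D)/D ⇒ ((S/D)/D)/D ⇒ ((D/D)/D)/D ⇒ ((x/D)/D)/D ⇒ ((x/x)/D)/D ⇒ ((x/x)/x)/D ⇒ ((x/x)/x)/x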